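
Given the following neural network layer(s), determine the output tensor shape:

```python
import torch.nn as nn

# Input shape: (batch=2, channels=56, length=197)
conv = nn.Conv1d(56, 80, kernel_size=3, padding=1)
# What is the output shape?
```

Input: (2, 56, 197) -> Output: (2, 80, 197)

Answer: (2, 80, 197)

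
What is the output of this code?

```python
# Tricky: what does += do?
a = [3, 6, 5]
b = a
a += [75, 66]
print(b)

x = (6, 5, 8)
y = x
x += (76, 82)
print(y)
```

Key concept: += behavior differs for mutable vs immutable.
Step by step:
`a = [3, 6, 5]` → a = [3, 6, 5]
`b = a` → b = [3, 6, 5] (same object as a)
`a += [75, 66]` → a = [3, 6, 5, 75, 66] (same object as b); b = [3, 6, 5, 75, 66] (same object as a)
`print(b)` → prints [3, 6, 5, 75, 66]
`x = (6, 5, 8)` → x = (6, 5, 8)
`y = x` → y = (6, 5, 8)
`x += (76, 82)` → x = (6, 5, 8, 76, 82)
`print(y)` → prints (6, 5, 8)

Answer:
[3, 6, 5, 75, 66]
(6, 5, 8)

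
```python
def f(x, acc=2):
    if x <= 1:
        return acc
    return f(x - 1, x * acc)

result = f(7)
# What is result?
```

Accumulator trace (n, acc): (7, 2) -> (6, 14) -> (5, 84) -> (4, 420) -> (3, 1680) -> (2, 5040) -> (1, 10080) -> return 10080

Answer: 10080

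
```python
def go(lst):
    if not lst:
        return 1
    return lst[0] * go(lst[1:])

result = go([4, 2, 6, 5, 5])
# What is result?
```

Product over [4, 2, 6, 5, 5] = 4 * 2 * 6 * 5 * 5 = 1200

Answer: 1200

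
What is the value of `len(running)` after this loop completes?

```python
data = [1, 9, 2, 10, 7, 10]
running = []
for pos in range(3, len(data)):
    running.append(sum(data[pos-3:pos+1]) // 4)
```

Number of 4-element averages
`running` takes the values: [] → [5] → [5, 7] → [5, 7, 7]
So `len(running)` = 3

Answer: 3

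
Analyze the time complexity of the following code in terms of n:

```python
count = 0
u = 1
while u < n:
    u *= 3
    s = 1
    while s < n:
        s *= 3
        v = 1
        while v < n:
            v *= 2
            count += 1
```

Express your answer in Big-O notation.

Each loop level contributes: log n × log n × log n. Multiplying the contributions gives O(log^3 n).

Answer: O(log^3 n)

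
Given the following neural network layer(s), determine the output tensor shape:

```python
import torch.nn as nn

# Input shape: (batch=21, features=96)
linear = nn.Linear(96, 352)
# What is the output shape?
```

Input: (21, 96) -> Output: (21, 352)

Answer: (21, 352)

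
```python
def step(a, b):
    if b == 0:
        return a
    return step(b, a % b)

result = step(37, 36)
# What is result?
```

step(37, 36) -> step(36, 1) -> step(1, 0) -> 1

Answer: 1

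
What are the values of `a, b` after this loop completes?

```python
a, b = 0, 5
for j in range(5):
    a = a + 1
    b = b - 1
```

a goes 0→5, b goes 5→0
`a, b` takes the values: (0, 5) → (1, 5) → (1, 4) → (2, 4) → (2, 3) → (3, 3) → (3, 2) → (4, 2) → (4, 1) → (5, 1) → (5, 0)

Answer: 5, 0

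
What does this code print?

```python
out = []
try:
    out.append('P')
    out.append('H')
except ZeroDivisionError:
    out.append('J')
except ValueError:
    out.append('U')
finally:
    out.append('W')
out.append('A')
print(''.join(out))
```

Execution trace: 'P' (try body) → 'H' (try body, no exception) → 'W' (finally) → 'A' (after the try/except). Output: PHWA

Answer: PHWA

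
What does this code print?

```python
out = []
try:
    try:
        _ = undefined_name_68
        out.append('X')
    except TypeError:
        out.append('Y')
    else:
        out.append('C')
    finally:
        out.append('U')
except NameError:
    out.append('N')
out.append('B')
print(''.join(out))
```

Execution trace: 'U' (finally) → 'N' (outer except NameError) → 'B' (after the try/except). Output: UNB

Answer: UNB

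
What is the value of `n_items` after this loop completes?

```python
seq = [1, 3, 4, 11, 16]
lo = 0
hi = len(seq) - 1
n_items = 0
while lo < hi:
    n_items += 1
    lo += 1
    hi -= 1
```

Iterations until pointers meet (list length 5)
`n_items` takes the values: 0 → 1 → 2

Answer: 2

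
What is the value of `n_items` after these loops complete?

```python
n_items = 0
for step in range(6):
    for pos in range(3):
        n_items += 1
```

6 * 3 = 18
`n_items` takes the values: 0 → 1 → 2 → 3 → 4 → 5 → 6 → 7 → 8 → 9 → 10 → 11 → 12 → 13 → 14 → 15 → 16 → 17 → 18

Answer: 18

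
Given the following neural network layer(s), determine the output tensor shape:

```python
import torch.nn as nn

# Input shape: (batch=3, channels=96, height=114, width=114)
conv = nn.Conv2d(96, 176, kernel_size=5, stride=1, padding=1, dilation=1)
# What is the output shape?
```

Input: (3, 96, 114, 114) -> Output: (3, 176, 112, 112)

Answer: (3, 176, 112, 112)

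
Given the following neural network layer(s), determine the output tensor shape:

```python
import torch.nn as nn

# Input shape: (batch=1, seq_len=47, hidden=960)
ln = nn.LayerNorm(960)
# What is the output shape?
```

Input: (1, 47, 960) -> Output: (1, 47, 960)

Answer: (1, 47, 960)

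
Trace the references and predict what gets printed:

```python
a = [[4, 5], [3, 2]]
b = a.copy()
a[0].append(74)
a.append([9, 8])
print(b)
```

Key concept: shallow copy with nested lists.
Step by step:
`a = [[4, 5], [3, 2]]` → a = [[4, 5], [3, 2]]
`b = a.copy()` → b = [[4, 5], [3, 2]]
`a[0].append(74)` → a = [[4, 5, 74], [3, 2]]; b = [[4, 5, 74], [3, 2]]
`a.append([9, 8])` → a = [[4, 5, 74], [3, 2], [9, 8]]
`print(b)` → prints [[4, 5, 74], [3, 2]]

Answer: [[4, 5, 74], [3, 2]]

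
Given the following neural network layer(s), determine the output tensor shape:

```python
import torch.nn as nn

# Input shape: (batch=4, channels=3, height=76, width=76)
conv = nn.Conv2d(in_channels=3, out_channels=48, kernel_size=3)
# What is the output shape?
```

Input: (4, 3, 76, 76) -> Output: (4, 48, 74, 74)

Answer: (4, 48, 74, 74)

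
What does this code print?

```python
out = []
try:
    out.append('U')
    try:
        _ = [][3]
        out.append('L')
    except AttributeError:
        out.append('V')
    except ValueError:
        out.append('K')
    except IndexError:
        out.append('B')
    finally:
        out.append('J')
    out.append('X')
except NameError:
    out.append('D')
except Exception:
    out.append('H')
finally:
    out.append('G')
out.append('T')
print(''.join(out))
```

Execution trace: 'U' (try body) → 'B' (inner except IndexError) → 'J' (inner finally) → 'X' (try body, no exception) → 'G' (finally) → 'T' (after the try/except). Output: UBJXGT

Answer: UBJXGT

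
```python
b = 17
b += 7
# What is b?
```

Trace:
`b = 17` → b = 17
`b += 7` → b = 24
So b = 24

Answer: 24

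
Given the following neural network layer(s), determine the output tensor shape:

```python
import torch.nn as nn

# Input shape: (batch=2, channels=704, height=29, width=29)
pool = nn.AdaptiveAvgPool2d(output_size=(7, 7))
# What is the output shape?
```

Input: (2, 704, 29, 29) -> Output: (2, 704, 7, 7)

Answer: (2, 704, 7, 7)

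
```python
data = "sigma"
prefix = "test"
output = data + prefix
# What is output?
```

Trace:
`data = "sigma"` → data = 'sigma'
`prefix = "test"` → prefix = 'test'
`output = data + prefix` → output = 'sigmatest'
So output = 'sigmatest'

Answer: 'sigmatest'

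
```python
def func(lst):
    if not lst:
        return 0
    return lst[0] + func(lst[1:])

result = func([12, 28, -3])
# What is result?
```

12 + 28 + (-3) + 0 = 37

Answer: 37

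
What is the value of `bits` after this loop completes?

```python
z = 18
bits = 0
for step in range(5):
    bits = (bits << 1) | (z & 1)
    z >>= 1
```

Reverse lowest 5 bits of 18
`bits` takes the values: 0 → 1 → 2 → 4 → 9

Answer: 9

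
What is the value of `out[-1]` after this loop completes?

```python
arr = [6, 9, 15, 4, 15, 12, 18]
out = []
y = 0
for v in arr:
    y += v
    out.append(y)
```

Cumulative sum ends at 79
`out` takes the values: [] → [6] → [6, 15] → [6, 15, 30] → [6, 15, 30, 34] → [6, 15, 30, 34, 49] → [6, 15, 30, 34, 49, 61] → [6, 15, 30, 34, 49, 61, 79]
So `out[-1]` = 79

Answer: 79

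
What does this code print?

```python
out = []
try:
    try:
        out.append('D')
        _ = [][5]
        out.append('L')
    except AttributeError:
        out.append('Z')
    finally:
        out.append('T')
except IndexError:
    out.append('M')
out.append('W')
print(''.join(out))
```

Execution trace: 'D' (inner try body) → 'T' (inner finally) → 'M' (outer except IndexError) → 'W' (after the try/except). Output: DTMW

Answer: DTMW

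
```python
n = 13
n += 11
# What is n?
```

Trace:
`n = 13` → n = 13
`n += 11` → n = 24
So n = 24

Answer: 24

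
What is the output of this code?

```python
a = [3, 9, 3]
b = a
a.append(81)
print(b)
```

Key concept: basic list aliasing.
Step by step:
`a = [3, 9, 3]` → a = [3, 9, 3]
`b = a` → b = [3, 9, 3] (same object as a)
`a.append(81)` → a = [3, 9, 3, 81] (same object as b); b = [3, 9, 3, 81] (same object as a)
`print(b)` → prints [3, 9, 3, 81]

Answer: [3, 9, 3, 81]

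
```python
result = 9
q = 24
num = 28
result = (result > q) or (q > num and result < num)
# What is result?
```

Trace:
`result = 9` → result = 9
`q = 24` → q = 24
`num = 28` → num = 28
`result = (result > q) or (q > num and result < num)` → result = False
So result = False

Answer: False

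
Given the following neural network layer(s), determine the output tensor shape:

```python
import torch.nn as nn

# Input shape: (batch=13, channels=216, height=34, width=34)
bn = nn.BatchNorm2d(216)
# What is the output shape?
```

Input: (13, 216, 34, 34) -> Output: (13, 216, 34, 34)

Answer: (13, 216, 34, 34)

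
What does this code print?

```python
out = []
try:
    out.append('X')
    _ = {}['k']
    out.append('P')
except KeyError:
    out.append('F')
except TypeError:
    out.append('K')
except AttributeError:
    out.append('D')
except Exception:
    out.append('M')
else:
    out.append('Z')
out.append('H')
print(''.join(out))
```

Execution trace: 'X' (try body) → 'F' (except KeyError) → 'H' (after the try/except). Output: XFH

Answer: XFH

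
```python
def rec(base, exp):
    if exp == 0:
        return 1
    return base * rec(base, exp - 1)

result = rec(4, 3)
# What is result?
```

rec(4, 3) = 4 * 4 * 4 = 64

Answer: 64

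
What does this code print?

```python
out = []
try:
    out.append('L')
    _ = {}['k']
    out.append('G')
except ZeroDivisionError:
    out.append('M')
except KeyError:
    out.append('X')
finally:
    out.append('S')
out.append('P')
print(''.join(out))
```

Execution trace: 'L' (try body) → 'X' (except KeyError) → 'S' (finally) → 'P' (after the try/except). Output: LXSP

Answer: LXSP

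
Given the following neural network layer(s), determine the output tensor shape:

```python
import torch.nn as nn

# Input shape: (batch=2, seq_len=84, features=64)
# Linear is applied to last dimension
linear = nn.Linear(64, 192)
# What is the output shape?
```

Input: (2, 84, 64) -> Output: (2, 84, 192)

Answer: (2, 84, 192)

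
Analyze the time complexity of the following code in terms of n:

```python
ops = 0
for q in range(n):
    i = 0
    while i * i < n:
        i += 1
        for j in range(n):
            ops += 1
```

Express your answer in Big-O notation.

Each loop level contributes: n × √n × n. Multiplying the contributions gives O(n^2√n).

Answer: O(n^2√n)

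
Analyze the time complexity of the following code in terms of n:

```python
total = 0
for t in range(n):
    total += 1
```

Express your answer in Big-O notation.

Each loop level contributes: n. Multiplying the contributions gives O(n).

Answer: O(n)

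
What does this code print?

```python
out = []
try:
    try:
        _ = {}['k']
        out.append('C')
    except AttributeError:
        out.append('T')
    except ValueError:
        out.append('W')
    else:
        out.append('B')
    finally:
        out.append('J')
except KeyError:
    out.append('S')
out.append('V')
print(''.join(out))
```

Execution trace: 'J' (finally) → 'S' (outer except KeyError) → 'V' (after the try/except). Output: JSV

Answer: JSV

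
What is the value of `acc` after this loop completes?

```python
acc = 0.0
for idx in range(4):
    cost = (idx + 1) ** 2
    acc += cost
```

Sum of squared losses 1² + 2² + ... + 4²
`acc` takes the values: 0.0 → 1.0 → 5.0 → 14.0 → 30.0

Answer: 30.0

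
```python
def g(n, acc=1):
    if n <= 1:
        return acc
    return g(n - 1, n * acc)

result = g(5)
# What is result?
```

Accumulator trace (n, acc): (5, 1) -> (4, 5) -> (3, 20) -> (2, 60) -> (1, 120) -> return 120

Answer: 120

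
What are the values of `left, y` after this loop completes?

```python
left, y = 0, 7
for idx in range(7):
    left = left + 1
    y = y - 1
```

left goes 0→7, y goes 7→0
`left, y` takes the values: (0, 7) → (1, 7) → (1, 6) → (2, 6) → (2, 5) → (3, 5) → (3, 4) → (4, 4) → (4, 3) → (5, 3) → (5, 2) → (6, 2) → (6, 1) → (7, 1) → (7, 0)

Answer: 7, 0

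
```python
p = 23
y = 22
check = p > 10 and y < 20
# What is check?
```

Trace:
`p = 23` → p = 23
`y = 22` → y = 22
`check = p > 10 and y < 20` → check = False
So check = False

Answer: False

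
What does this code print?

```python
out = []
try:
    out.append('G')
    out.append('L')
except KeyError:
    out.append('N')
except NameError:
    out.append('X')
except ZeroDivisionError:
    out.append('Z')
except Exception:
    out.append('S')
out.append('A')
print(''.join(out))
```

Execution trace: 'G' (try body) → 'L' (try body, no exception) → 'A' (after the try/except). Output: GLA

Answer: GLA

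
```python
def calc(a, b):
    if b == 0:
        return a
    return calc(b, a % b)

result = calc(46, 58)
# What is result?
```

calc(46, 58) -> calc(58, 46) -> calc(46, 12) -> calc(12, 10) -> calc(10, 2) -> calc(2, 0) -> 2

Answer: 2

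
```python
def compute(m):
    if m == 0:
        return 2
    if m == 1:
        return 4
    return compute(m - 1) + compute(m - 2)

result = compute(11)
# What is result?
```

Build up from base cases: compute(0)=2, compute(1)=4, compute(2)=6, compute(3)=10, compute(4)=16, compute(5)=26, compute(6)=42, ..., compute(11)=466

Answer: 466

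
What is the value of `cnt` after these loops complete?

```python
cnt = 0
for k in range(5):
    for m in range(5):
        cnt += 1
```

5 * 5 = 25
`cnt` takes the values: 0 → 1 → 2 → 3 → 4 → 5 → 6 → 7 → 8 → 9 → 10 → 11 → 12 → 13 → 14 → 15 → 16 → 17 → 18 → 19 → 20 → 21 → 22 → 23 → 24 → 25

Answer: 25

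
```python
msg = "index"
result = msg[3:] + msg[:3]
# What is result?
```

Trace:
`msg = "index"` → msg = 'index'
`result = msg[3:] + msg[:3]` → result = 'exind'
So result = 'exind'

Answer: 'exind'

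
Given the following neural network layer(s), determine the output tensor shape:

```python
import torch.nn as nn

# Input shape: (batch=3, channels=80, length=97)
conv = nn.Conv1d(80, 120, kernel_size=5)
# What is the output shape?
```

Input: (3, 80, 97) -> Output: (3, 120, 93)

Answer: (3, 120, 93)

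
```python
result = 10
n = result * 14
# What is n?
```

Trace:
`result = 10` → result = 10
`n = result * 14` → n = 140
So n = 140

Answer: 140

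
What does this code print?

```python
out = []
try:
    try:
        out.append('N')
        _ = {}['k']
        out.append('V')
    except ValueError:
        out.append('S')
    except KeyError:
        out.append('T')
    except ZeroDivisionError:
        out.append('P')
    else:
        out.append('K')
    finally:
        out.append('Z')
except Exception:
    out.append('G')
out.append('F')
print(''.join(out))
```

Execution trace: 'N' (inner try body) → 'T' (inner except KeyError) → 'Z' (inner finally) → 'F' (after the try/except). Output: NTZF

Answer: NTZF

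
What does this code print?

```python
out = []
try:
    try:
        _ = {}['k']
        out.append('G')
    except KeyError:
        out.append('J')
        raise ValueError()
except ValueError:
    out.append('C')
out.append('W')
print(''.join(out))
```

Execution trace: 'J' (inner except KeyError) → 'C' (outer except ValueError) → 'W' (after the try/except). Output: JCW

Answer: JCW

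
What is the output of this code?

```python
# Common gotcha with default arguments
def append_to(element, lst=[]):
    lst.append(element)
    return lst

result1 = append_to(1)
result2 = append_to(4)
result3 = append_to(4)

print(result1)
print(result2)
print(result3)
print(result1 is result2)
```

Key concept: mutable default argument gotcha.
Step by step:
`result1 = append_to(1)` → result1 = [1]
`result2 = append_to(4)` → result1 = [1, 4] (same object as result2); result2 = [1, 4] (same object as result1)
`result3 = append_to(4)` → result1 = [1, 4, 4] (same object as result2, result3); result2 = [1, 4, 4] (same object as result1, result3); result3 = [1, 4, 4] (same object as result1, result2)
`print(result1)` → prints [1, 4, 4]
`print(result2)` → prints [1, 4, 4]
`print(result3)` → prints [1, 4, 4]
`print(result1 is result2)` → prints True

Answer:
[1, 4, 4]
[1, 4, 4]
[1, 4, 4]
True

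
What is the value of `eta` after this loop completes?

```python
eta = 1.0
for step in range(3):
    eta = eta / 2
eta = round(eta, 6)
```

Halving LR 3 times: 1 / 2^3
`eta` takes the values: 1.0 → 0.5 → 0.25 → 0.125

Answer: 0.125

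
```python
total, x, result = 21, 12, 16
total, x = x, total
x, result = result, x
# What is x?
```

Trace:
`total, x, result = 21, 12, 16` → total = 21; x = 12; result = 16
`total, x = x, total` → total = 12; x = 21
`x, result = result, x` → x = 16; result = 21
So x = 16

Answer: 16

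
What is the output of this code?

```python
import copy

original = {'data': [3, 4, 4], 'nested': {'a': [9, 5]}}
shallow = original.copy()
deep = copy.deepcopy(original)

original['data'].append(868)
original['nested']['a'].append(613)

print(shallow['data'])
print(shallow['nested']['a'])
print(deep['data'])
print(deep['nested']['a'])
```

Key concept: comparing shallow vs deep copy.
Step by step:
`original = {'data': [3, 4, 4], 'nested': {'a': [9, 5]}}` → original = {'data': [3, 4, 4], 'nested': {'a': [9, 5]}}
`shallow = original.copy()` → shallow = {'data': [3, 4, 4], 'nested': {'a': [9, 5]}}
`deep = copy.deepcopy(original)` → deep = {'data': [3, 4, 4], 'nested': {'a': [9, 5]}}
`original['data'].append(868)` → original = {'data': [3, 4, 4, 868], 'nested': {'a': [9, 5]}}; shallow = {'data': [3, 4, 4, 868], 'nested': {'a': [9, 5]}}
`original['nested']['a'].append(613)` → original = {'data': [3, 4, 4, 868], 'nested': {'a': [9, 5, 613]}}; shallow = {'data': [3, 4, 4, 868], 'nested': {'a': [9, 5, 613]}}
`print(shallow['data'])` → prints [3, 4, 4, 868]
`print(shallow['nested']['a'])` → prints [9, 5, 613]
`print(deep['data'])` → prints [3, 4, 4]
`print(deep['nested']['a'])` → prints [9, 5]

Answer:
[3, 4, 4, 868]
[9, 5, 613]
[3, 4, 4]
[9, 5]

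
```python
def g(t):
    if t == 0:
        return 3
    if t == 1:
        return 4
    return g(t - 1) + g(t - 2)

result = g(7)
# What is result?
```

Build up from base cases: g(0)=3, g(1)=4, g(2)=7, g(3)=11, g(4)=18, g(5)=29, g(6)=47, ..., g(7)=76

Answer: 76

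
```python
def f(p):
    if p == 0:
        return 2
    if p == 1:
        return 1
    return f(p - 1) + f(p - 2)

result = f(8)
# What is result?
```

Build up from base cases: f(0)=2, f(1)=1, f(2)=3, f(3)=4, f(4)=7, f(5)=11, f(6)=18, ..., f(8)=47

Answer: 47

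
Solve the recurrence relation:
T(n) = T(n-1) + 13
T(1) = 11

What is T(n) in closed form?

Unrolling: T(n) = T(1) + 13·(n-1) = 11 + 13(n-1) = 13n - 2.

Answer: T(n) = 13n - 2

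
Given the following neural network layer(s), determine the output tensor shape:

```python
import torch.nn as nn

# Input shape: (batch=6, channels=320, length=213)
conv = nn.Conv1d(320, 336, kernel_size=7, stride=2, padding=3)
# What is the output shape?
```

Input: (6, 320, 213) -> Output: (6, 336, 107)

Answer: (6, 336, 107)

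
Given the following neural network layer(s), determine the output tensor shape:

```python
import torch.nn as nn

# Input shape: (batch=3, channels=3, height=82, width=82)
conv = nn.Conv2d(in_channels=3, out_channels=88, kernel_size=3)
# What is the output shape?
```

Input: (3, 3, 82, 82) -> Output: (3, 88, 80, 80)

Answer: (3, 88, 80, 80)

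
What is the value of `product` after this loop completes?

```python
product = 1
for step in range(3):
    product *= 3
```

3^3 = 27
`product` takes the values: 1 → 3 → 9 → 27

Answer: 27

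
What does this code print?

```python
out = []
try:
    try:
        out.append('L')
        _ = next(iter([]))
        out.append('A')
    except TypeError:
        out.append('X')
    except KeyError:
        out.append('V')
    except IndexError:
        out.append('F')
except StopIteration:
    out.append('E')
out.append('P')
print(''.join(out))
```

Execution trace: 'L' (try body) → 'E' (outer except StopIteration) → 'P' (after the try/except). Output: LEP

Answer: LEP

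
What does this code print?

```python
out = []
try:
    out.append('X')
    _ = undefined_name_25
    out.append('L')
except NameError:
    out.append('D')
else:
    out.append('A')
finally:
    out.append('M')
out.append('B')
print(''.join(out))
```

Execution trace: 'X' (try body) → 'D' (except NameError) → 'M' (finally) → 'B' (after the try/except). Output: XDMB

Answer: XDMB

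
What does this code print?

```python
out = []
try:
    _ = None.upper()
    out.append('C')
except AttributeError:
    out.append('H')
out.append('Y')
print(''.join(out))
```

Execution trace: 'H' (except AttributeError) → 'Y' (after the try/except). Output: HY

Answer: HY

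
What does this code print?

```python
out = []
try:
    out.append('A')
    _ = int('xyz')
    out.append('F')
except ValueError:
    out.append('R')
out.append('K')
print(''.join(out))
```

Execution trace: 'A' (try body) → 'R' (except ValueError) → 'K' (after the try/except). Output: ARK

Answer: ARK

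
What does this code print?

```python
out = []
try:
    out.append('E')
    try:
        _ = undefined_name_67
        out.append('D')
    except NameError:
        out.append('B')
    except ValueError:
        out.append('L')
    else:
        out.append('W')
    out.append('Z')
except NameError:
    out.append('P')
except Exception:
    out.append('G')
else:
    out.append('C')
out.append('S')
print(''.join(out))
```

Execution trace: 'E' (try body) → 'B' (inner except NameError) → 'Z' (try body, no exception) → 'C' (else) → 'S' (after the try/except). Output: EBZCS

Answer: EBZCS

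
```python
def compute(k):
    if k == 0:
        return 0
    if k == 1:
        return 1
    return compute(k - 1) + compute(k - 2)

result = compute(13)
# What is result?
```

Build up from base cases: compute(0)=0, compute(1)=1, compute(2)=1, compute(3)=2, compute(4)=3, compute(5)=5, compute(6)=8, ..., compute(13)=233

Answer: 233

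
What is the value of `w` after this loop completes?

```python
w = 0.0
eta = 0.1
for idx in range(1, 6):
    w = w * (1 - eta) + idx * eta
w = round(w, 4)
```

Moving average with lr=0.1
`w` takes the values: 0.0 → 0.1 → 0.29 → 0.561 → 0.9049 → 1.31441 → 1.3144

Answer: 1.3144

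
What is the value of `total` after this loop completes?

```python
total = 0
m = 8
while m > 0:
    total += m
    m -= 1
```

Sum 8 down to 1
`total` takes the values: 0 → 8 → 15 → 21 → 26 → 30 → 33 → 35 → 36

Answer: 36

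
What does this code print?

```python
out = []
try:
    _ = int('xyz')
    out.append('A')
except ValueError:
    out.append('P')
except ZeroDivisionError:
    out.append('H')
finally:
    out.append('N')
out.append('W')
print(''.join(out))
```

Execution trace: 'P' (except ValueError) → 'N' (finally) → 'W' (after the try/except). Output: PNW

Answer: PNW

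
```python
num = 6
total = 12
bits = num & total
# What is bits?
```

Trace:
`num = 6` → num = 6
`total = 12` → total = 12
`bits = num & total` → bits = 4
So bits = 4

Answer: 4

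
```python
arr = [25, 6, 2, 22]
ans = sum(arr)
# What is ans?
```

Trace:
`arr = [25, 6, 2, 22]` → arr = [25, 6, 2, 22]
`ans = sum(arr)` → ans = 55
So ans = 55

Answer: 55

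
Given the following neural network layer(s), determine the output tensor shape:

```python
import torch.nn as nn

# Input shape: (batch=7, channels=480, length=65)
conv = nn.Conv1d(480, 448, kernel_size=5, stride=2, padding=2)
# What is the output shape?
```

Input: (7, 480, 65) -> Output: (7, 448, 33)

Answer: (7, 448, 33)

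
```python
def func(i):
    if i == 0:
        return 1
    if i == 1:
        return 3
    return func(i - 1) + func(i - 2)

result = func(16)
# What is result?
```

Build up from base cases: func(0)=1, func(1)=3, func(2)=4, func(3)=7, func(4)=11, func(5)=18, func(6)=29, ..., func(16)=3571

Answer: 3571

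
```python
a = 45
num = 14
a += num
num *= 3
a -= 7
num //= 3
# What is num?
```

Trace:
`a = 45` → a = 45
`num = 14` → num = 14
`a += num` → a = 59
`num *= 3` → num = 42
`a -= 7` → a = 52
`num //= 3` → num = 14
So num = 14

Answer: 14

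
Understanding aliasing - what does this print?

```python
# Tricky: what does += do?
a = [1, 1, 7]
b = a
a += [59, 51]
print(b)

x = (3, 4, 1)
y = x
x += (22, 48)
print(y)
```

Key concept: += behavior differs for mutable vs immutable.
Step by step:
`a = [1, 1, 7]` → a = [1, 1, 7]
`b = a` → b = [1, 1, 7] (same object as a)
`a += [59, 51]` → a = [1, 1, 7, 59, 51] (same object as b); b = [1, 1, 7, 59, 51] (same object as a)
`print(b)` → prints [1, 1, 7, 59, 51]
`x = (3, 4, 1)` → x = (3, 4, 1)
`y = x` → y = (3, 4, 1)
`x += (22, 48)` → x = (3, 4, 1, 22, 48)
`print(y)` → prints (3, 4, 1)

Answer:
[1, 1, 7, 59, 51]
(3, 4, 1)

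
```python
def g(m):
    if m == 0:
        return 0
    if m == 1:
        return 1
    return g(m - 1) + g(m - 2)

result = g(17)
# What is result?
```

Build up from base cases: g(0)=0, g(1)=1, g(2)=1, g(3)=2, g(4)=3, g(5)=5, g(6)=8, ..., g(17)=1597

Answer: 1597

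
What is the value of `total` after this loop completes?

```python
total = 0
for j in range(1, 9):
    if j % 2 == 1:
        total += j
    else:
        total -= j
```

Add odd, subtract even
`total` takes the values: 0 → 1 → -1 → 2 → -2 → 3 → -3 → 4 → -4

Answer: -4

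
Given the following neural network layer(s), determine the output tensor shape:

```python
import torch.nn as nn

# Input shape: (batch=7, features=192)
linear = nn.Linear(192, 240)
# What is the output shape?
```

Input: (7, 192) -> Output: (7, 240)

Answer: (7, 240)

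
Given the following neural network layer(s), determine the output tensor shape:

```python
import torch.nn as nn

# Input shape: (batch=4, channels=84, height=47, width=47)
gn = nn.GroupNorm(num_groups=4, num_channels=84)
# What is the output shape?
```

Input: (4, 84, 47, 47) -> Output: (4, 84, 47, 47)

Answer: (4, 84, 47, 47)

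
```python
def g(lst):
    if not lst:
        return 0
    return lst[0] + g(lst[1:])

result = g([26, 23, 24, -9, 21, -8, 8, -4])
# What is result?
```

26 + 23 + 24 + (-9) + 21 + (-8) + 8 + (-4) + 0 = 81

Answer: 81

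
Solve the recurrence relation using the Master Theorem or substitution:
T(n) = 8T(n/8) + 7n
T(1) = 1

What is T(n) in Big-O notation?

By Master Theorem: a=8, b=8, f(n)=7n. Since log_8(8) = 1 and f(n) = Θ(n^1), Case 2 applies. T(n) = O(n log n).

Answer: O(n log n)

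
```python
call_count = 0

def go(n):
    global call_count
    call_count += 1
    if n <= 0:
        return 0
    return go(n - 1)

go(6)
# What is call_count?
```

Linear recursion stepping by 1: 7 calls from n=6 down to ≤0.

Answer: 7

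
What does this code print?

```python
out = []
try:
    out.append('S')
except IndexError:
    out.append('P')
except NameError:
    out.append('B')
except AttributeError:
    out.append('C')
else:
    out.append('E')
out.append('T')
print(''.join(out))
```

Execution trace: 'S' (try body, no exception) → 'E' (else) → 'T' (after the try/except). Output: SET

Answer: SET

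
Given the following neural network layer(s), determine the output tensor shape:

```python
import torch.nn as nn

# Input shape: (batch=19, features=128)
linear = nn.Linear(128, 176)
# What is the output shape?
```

Input: (19, 128) -> Output: (19, 176)

Answer: (19, 176)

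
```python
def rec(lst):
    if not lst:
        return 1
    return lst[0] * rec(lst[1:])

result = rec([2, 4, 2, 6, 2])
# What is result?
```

Product over [2, 4, 2, 6, 2] = 2 * 4 * 2 * 6 * 2 = 192

Answer: 192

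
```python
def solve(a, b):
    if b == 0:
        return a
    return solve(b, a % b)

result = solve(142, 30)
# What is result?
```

solve(142, 30) -> solve(30, 22) -> solve(22, 8) -> solve(8, 6) -> solve(6, 2) -> solve(2, 0) -> 2

Answer: 2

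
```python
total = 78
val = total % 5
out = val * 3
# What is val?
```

Trace:
`total = 78` → total = 78
`val = total % 5` → val = 3
`out = val * 3` → out = 9
So val = 3

Answer: 3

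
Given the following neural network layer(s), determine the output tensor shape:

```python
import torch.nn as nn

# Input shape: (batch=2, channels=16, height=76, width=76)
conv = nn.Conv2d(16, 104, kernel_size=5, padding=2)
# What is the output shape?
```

Input: (2, 16, 76, 76) -> Output: (2, 104, 76, 76)

Answer: (2, 104, 76, 76)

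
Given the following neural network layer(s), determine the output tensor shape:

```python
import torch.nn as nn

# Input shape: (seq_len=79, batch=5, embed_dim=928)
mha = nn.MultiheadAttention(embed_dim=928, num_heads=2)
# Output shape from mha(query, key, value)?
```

Input: (79, 5, 928) -> Output: (79, 5, 928)

Answer: (79, 5, 928)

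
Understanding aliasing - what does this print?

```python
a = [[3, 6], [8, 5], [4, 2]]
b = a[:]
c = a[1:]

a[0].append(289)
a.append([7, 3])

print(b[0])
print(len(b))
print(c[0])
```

Key concept: slice with nested mutation.
Step by step:
`a = [[3, 6], [8, 5], [4, 2]]` → a = [[3, 6], [8, 5], [4, 2]]
`b = a[:]` → b = [[3, 6], [8, 5], [4, 2]]
`c = a[1:]` → c = [[8, 5], [4, 2]]
`a[0].append(289)` → a = [[3, 6, 289], [8, 5], [4, 2]]; b = [[3, 6, 289], [8, 5], [4, 2]]
`a.append([7, 3])` → a = [[3, 6, 289], [8, 5], [4, 2], [7, 3]]
`print(b[0])` → prints [3, 6, 289]
`print(len(b))` → prints 3
`print(c[0])` → prints [8, 5]

Answer:
[3, 6, 289]
3
[8, 5]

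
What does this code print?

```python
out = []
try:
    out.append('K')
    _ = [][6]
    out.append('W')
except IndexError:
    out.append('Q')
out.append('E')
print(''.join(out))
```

Execution trace: 'K' (try body) → 'Q' (except IndexError) → 'E' (after the try/except). Output: KQE

Answer: KQE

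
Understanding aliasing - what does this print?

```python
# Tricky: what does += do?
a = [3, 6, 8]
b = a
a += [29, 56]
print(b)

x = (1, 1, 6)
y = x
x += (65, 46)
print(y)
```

Key concept: += behavior differs for mutable vs immutable.
Step by step:
`a = [3, 6, 8]` → a = [3, 6, 8]
`b = a` → b = [3, 6, 8] (same object as a)
`a += [29, 56]` → a = [3, 6, 8, 29, 56] (same object as b); b = [3, 6, 8, 29, 56] (same object as a)
`print(b)` → prints [3, 6, 8, 29, 56]
`x = (1, 1, 6)` → x = (1, 1, 6)
`y = x` → y = (1, 1, 6)
`x += (65, 46)` → x = (1, 1, 6, 65, 46)
`print(y)` → prints (1, 1, 6)

Answer:
[3, 6, 8, 29, 56]
(1, 1, 6)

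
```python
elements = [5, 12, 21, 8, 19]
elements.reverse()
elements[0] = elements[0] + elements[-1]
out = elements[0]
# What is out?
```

Trace:
`elements = [5, 12, 21, 8, 19]` → elements = [5, 12, 21, 8, 19]
`elements.reverse()` → elements = [19, 8, 21, 12, 5]
`elements[0] = elements[0] + elements[-1]` → elements = [24, 8, 21, 12, 5]
`out = elements[0]` → out = 24
So out = 24

Answer: 24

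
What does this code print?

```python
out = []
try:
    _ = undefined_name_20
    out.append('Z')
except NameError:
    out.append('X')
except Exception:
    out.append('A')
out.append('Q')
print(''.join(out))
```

Execution trace: 'X' (except NameError) → 'Q' (after the try/except). Output: XQ

Answer: XQ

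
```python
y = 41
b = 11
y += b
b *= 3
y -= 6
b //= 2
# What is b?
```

Trace:
`y = 41` → y = 41
`b = 11` → b = 11
`y += b` → y = 52
`b *= 3` → b = 33
`y -= 6` → y = 46
`b //= 2` → b = 16
So b = 16

Answer: 16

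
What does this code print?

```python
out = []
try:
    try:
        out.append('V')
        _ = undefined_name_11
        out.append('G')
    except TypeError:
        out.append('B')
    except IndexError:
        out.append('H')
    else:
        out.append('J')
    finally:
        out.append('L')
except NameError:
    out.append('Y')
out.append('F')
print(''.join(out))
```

Execution trace: 'V' (inner try body) → 'L' (inner finally) → 'Y' (outer except NameError) → 'F' (after the try/except). Output: VLYF

Answer: VLYF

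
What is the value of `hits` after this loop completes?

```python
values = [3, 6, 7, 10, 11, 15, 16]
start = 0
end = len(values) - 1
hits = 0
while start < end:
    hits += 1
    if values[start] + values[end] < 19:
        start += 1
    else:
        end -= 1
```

Steps to find pair summing to 19
`hits` takes the values: 0 → 1 → 2 → 3 → 4 → 5 → 6

Answer: 6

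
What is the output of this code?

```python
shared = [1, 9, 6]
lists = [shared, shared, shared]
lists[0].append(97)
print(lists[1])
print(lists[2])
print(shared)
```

Key concept: list of same reference.
Step by step:
`shared = [1, 9, 6]` → shared = [1, 9, 6]
`lists = [shared, shared, shared]` → lists = [[1, 9, 6], [1, 9, 6], [1, 9, 6]]
`lists[0].append(97)` → shared = [1, 9, 6, 97]; lists = [[1, 9, 6, 97], [1, 9, 6, 97], [1, 9, 6, 97]]
`print(lists[1])` → prints [1, 9, 6, 97]
`print(lists[2])` → prints [1, 9, 6, 97]
`print(shared)` → prints [1, 9, 6, 97]

Answer:
[1, 9, 6, 97]
[1, 9, 6, 97]
[1, 9, 6, 97]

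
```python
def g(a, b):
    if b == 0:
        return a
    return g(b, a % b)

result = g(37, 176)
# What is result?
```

g(37, 176) -> g(176, 37) -> g(37, 28) -> g(28, 9) -> g(9, 1) -> g(1, 0) -> 1

Answer: 1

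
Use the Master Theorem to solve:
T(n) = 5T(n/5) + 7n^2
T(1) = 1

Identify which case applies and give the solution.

a=5, b=5, f(n)=7n^2. log_5(5) = 1. Since c=2 > 1 and the regularity condition holds (5(n/5)^2 = (5/5^2)n^2 with 5/5^2 < 1), Case 3 applies: T(n) = Θ(f(n)) = O(n^2).

Answer: O(n^2) - Case 3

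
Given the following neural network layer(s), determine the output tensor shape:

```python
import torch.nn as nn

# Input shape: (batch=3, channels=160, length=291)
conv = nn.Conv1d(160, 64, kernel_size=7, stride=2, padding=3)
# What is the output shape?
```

Input: (3, 160, 291) -> Output: (3, 64, 146)

Answer: (3, 64, 146)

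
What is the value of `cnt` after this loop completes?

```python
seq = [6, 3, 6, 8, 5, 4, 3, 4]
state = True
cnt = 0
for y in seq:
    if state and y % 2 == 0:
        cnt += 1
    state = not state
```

Count even values at even positions
`cnt` takes the values: 0 → 1 → 2

Answer: 2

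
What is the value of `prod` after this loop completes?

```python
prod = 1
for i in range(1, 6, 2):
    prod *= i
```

Product of 1, 3, 5, ... up to 5
`prod` takes the values: 1 → 3 → 15

Answer: 15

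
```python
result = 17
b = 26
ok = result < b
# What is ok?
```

Trace:
`result = 17` → result = 17
`b = 26` → b = 26
`ok = result < b` → ok = True
So ok = True

Answer: True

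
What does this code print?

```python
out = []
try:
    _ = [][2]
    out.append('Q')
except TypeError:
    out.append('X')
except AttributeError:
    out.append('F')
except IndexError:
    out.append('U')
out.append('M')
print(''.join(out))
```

Execution trace: 'U' (except IndexError) → 'M' (after the try/except). Output: UM

Answer: UM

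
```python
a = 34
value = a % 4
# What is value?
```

Trace:
`a = 34` → a = 34
`value = a % 4` → value = 2
So value = 2

Answer: 2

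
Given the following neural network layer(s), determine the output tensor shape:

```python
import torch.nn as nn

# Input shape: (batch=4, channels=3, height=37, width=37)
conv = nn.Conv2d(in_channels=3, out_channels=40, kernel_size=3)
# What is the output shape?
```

Input: (4, 3, 37, 37) -> Output: (4, 40, 35, 35)

Answer: (4, 40, 35, 35)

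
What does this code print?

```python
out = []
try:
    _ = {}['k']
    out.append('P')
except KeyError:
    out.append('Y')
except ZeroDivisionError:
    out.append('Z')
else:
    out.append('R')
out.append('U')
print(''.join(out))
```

Execution trace: 'Y' (except KeyError) → 'U' (after the try/except). Output: YU

Answer: YU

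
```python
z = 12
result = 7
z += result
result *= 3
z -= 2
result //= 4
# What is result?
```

Trace:
`z = 12` → z = 12
`result = 7` → result = 7
`z += result` → z = 19
`result *= 3` → result = 21
`z -= 2` → z = 17
`result //= 4` → result = 5
So result = 5

Answer: 5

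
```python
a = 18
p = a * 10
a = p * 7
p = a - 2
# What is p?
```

Trace:
`a = 18` → a = 18
`p = a * 10` → p = 180
`a = p * 7` → a = 1260
`p = a - 2` → p = 1258
So p = 1258

Answer: 1258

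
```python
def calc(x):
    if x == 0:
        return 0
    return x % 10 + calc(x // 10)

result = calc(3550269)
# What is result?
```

Sum of digits of 3550269: 9 + 6 + 2 + 0 + 5 + 5 + 3 = 30

Answer: 30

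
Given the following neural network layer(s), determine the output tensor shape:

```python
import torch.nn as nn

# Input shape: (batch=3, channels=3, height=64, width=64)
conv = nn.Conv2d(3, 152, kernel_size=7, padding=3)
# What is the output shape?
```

Input: (3, 3, 64, 64) -> Output: (3, 152, 64, 64)

Answer: (3, 152, 64, 64)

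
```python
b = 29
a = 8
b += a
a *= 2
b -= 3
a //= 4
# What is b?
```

Trace:
`b = 29` → b = 29
`a = 8` → a = 8
`b += a` → b = 37
`a *= 2` → a = 16
`b -= 3` → b = 34
`a //= 4` → a = 4
So b = 34

Answer: 34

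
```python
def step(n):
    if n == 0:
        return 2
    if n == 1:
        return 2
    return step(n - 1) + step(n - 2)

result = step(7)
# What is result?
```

Build up from base cases: step(0)=2, step(1)=2, step(2)=4, step(3)=6, step(4)=10, step(5)=16, step(6)=26, ..., step(7)=42

Answer: 42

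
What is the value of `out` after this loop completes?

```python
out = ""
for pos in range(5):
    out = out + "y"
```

Repeat 'y' 5 times
`out` takes the values: "" → "y" → "yy" → "yyy" → "yyyy" → "yyyyy"

Answer: "yyyyy"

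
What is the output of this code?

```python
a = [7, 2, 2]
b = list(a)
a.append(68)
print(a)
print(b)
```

Key concept: list() constructor creates copy.
Step by step:
`a = [7, 2, 2]` → a = [7, 2, 2]
`b = list(a)` → b = [7, 2, 2]
`a.append(68)` → a = [7, 2, 2, 68]
`print(a)` → prints [7, 2, 2, 68]
`print(b)` → prints [7, 2, 2]

Answer:
[7, 2, 2, 68]
[7, 2, 2]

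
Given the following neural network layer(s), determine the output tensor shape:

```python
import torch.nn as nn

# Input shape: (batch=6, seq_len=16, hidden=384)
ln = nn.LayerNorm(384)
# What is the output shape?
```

Input: (6, 16, 384) -> Output: (6, 16, 384)

Answer: (6, 16, 384)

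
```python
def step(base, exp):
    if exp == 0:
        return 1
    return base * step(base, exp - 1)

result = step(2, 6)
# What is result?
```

step(2, 6) = 2 * 2 * 2 * 2 * 2 * 2 = 64

Answer: 64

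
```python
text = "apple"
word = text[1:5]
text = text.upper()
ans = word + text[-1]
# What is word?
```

Trace:
`text = "apple"` → text = 'apple'
`word = text[1:5]` → word = 'pple'
`text = text.upper()` → text = 'APPLE'
`ans = word + text[-1]` → ans = 'ppleE'
So word = 'pple'

Answer: 'pple'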